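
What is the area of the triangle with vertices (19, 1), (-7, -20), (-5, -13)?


Area = |x1(y2-y3) + x2(y3-y1) + x3(y1-y2)| / 2
= |19*(-20--13) + -7*(-13-1) + -5*(1--20)| / 2
= 70

70


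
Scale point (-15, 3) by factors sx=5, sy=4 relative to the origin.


Scaling: (x*sx, y*sy) = (-15*5, 3*4) = (-75, 12)

(-75, 12)


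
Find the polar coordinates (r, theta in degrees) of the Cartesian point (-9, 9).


r = sqrt((-9)^2 + 9^2) = 12.7279
theta = atan2(9, -9) = 135 degrees

r = 12.7279, theta = 135 degrees


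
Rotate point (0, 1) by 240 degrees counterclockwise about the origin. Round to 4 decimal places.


x' = 0*cos(240) - 1*sin(240) = 0.866
y' = 0*sin(240) + 1*cos(240) = -0.5

(0.866, -0.5)


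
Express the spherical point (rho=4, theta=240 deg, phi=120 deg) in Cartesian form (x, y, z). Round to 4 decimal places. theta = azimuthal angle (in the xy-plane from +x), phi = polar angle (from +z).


x = 4 * sin(120) * cos(240) = -1.7321
y = 4 * sin(120) * sin(240) = -3
z = 4 * cos(120) = -2

(-1.7321, -3, -2)


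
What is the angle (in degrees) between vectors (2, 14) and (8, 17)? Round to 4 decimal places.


dot = 2*8 + 14*17 = 254
|u| = 14.1421, |v| = 18.7883
cos(angle) = 0.9559
angle = 17.071 degrees

17.071 degrees


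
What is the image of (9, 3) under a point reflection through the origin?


Reflection through origin: (x, y) -> (-x, -y)
(9, 3) -> (-9, -3)

(-9, -3)


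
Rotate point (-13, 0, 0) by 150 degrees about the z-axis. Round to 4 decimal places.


x' = -13*cos(150) - 0*sin(150) = 11.2583
y' = -13*sin(150) + 0*cos(150) = -6.5
z' = 0

(11.2583, -6.5, 0)


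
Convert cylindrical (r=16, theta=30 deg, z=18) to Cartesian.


x = 16 * cos(30) = 13.8564
y = 16 * sin(30) = 8
z = 18

(13.8564, 8, 18)


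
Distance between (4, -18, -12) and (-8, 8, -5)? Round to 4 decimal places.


d = sqrt((-8-4)^2 + (8--18)^2 + (-5--12)^2) = 29.4788

29.4788


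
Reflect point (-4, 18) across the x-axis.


Reflection across x-axis: (x, y) -> (x, -y)
(-4, 18) -> (-4, -18)

(-4, -18)


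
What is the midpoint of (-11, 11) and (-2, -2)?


Midpoint = ((-11+-2)/2, (11+-2)/2) = (-6.5, 4.5)

(-6.5, 4.5)


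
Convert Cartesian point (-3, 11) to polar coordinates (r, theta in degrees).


r = sqrt((-3)^2 + 11^2) = 11.4018
theta = atan2(11, -3) = 105.2551 degrees

r = 11.4018, theta = 105.2551 degrees


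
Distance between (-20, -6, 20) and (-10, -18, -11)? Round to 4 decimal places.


d = sqrt((-10--20)^2 + (-18--6)^2 + (-11-20)^2) = 34.7131

34.7131


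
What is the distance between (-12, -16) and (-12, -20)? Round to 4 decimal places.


d = sqrt((-12--12)^2 + (-20--16)^2) = 4

4


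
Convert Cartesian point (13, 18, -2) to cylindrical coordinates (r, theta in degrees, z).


r = sqrt(13^2 + 18^2) = 22.2036
theta = atan2(18, 13) = 54.1623 deg
z = -2

r = 22.2036, theta = 54.1623 deg, z = -2


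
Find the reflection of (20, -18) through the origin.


Reflection through origin: (x, y) -> (-x, -y)
(20, -18) -> (-20, 18)

(-20, 18)


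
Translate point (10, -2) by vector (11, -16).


Translation: (x+dx, y+dy) = (10+11, -2+-16) = (21, -18)

(21, -18)


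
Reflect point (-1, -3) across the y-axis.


Reflection across y-axis: (x, y) -> (-x, y)
(-1, -3) -> (1, -3)

(1, -3)


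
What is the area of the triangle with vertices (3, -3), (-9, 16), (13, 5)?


Area = |x1(y2-y3) + x2(y3-y1) + x3(y1-y2)| / 2
= |3*(16-5) + -9*(5--3) + 13*(-3-16)| / 2
= 143

143


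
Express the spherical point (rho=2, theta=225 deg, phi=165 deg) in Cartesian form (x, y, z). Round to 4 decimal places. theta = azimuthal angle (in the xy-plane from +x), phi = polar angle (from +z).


x = 2 * sin(165) * cos(225) = -0.366
y = 2 * sin(165) * sin(225) = -0.366
z = 2 * cos(165) = -1.9319

(-0.366, -0.366, -1.9319)


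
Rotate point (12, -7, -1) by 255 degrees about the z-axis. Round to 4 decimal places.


x' = 12*cos(255) - -7*sin(255) = -9.8673
y' = 12*sin(255) + -7*cos(255) = -9.7794
z' = -1

(-9.8673, -9.7794, -1)


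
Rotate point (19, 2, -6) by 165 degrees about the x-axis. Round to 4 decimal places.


x' = 19
y' = 2*cos(165) - -6*sin(165) = -0.3789
z' = 2*sin(165) + -6*cos(165) = 6.3132

(19, -0.3789, 6.3132)


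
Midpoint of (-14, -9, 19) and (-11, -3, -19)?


Midpoint = ((-14+-11)/2, (-9+-3)/2, (19+-19)/2) = (-12.5, -6, 0)

(-12.5, -6, 0)


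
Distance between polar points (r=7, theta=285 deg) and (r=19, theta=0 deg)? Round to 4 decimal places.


d = sqrt(r1^2 + r2^2 - 2*r1*r2*cos(t2-t1))
d = sqrt(7^2 + 19^2 - 2*7*19*cos(0-285)) = 18.4704

18.4704


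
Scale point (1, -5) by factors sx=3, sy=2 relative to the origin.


Scaling: (x*sx, y*sy) = (1*3, -5*2) = (3, -10)

(3, -10)


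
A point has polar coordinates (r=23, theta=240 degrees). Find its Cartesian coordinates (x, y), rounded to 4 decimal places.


x = 23 * cos(240) = -11.5
y = 23 * sin(240) = -19.9186

(-11.5, -19.9186)


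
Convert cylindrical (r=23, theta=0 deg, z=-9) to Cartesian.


x = 23 * cos(0) = 23
y = 23 * sin(0) = 0
z = -9

(23, 0, -9)


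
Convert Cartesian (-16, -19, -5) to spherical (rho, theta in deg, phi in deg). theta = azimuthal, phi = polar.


rho = sqrt((-16)^2 + (-19)^2 + (-5)^2) = 25.3377
theta = atan2(-19, -16) = 229.8991 deg
phi = acos(-5/25.3377) = 101.3811 deg

rho = 25.3377, theta = 229.8991 deg, phi = 101.3811 deg


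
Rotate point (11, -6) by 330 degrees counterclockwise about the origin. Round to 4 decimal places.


x' = 11*cos(330) - -6*sin(330) = 6.5263
y' = 11*sin(330) + -6*cos(330) = -10.6962

(6.5263, -10.6962)


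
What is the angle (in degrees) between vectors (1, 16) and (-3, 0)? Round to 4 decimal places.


dot = 1*-3 + 16*0 = -3
|u| = 16.0312, |v| = 3
cos(angle) = -0.0624
angle = 93.5763 degrees

93.5763 degrees


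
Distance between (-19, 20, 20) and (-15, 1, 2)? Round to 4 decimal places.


d = sqrt((-15--19)^2 + (1-20)^2 + (2-20)^2) = 26.4764

26.4764


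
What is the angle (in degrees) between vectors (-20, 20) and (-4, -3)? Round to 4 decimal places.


dot = -20*-4 + 20*-3 = 20
|u| = 28.2843, |v| = 5
cos(angle) = 0.1414
angle = 81.8699 degrees

81.8699 degrees


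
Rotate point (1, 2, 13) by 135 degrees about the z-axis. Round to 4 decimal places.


x' = 1*cos(135) - 2*sin(135) = -2.1213
y' = 1*sin(135) + 2*cos(135) = -0.7071
z' = 13

(-2.1213, -0.7071, 13)


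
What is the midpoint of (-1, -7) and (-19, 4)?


Midpoint = ((-1+-19)/2, (-7+4)/2) = (-10, -1.5)

(-10, -1.5)


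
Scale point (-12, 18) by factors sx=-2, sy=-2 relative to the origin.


Scaling: (x*sx, y*sy) = (-12*-2, 18*-2) = (24, -36)

(24, -36)


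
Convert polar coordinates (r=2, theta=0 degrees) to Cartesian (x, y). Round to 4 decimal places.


x = 2 * cos(0) = 2
y = 2 * sin(0) = 0

(2, 0)


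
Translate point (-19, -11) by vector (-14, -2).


Translation: (x+dx, y+dy) = (-19+-14, -11+-2) = (-33, -13)

(-33, -13)


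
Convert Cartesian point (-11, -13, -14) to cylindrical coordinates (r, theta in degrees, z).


r = sqrt((-11)^2 + (-13)^2) = 17.0294
theta = atan2(-13, -11) = 229.7636 deg
z = -14

r = 17.0294, theta = 229.7636 deg, z = -14


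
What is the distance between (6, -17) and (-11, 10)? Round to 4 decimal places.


d = sqrt((-11-6)^2 + (10--17)^2) = 31.9061

31.9061


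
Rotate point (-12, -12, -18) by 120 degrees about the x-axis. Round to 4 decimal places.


x' = -12
y' = -12*cos(120) - -18*sin(120) = 21.5885
z' = -12*sin(120) + -18*cos(120) = -1.3923

(-12, 21.5885, -1.3923)


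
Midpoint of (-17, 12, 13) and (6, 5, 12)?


Midpoint = ((-17+6)/2, (12+5)/2, (13+12)/2) = (-5.5, 8.5, 12.5)

(-5.5, 8.5, 12.5)


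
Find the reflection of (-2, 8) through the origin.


Reflection through origin: (x, y) -> (-x, -y)
(-2, 8) -> (2, -8)

(2, -8)


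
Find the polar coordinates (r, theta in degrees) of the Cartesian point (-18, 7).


r = sqrt((-18)^2 + 7^2) = 19.3132
theta = atan2(7, -18) = 158.7495 degrees

r = 19.3132, theta = 158.7495 degrees


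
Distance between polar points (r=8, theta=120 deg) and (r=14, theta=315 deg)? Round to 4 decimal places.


d = sqrt(r1^2 + r2^2 - 2*r1*r2*cos(t2-t1))
d = sqrt(8^2 + 14^2 - 2*8*14*cos(315-120)) = 21.8258

21.8258


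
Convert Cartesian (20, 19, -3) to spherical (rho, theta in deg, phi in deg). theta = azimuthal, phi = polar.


rho = sqrt(20^2 + 19^2 + (-3)^2) = 27.7489
theta = atan2(19, 20) = 43.5312 deg
phi = acos(-3/27.7489) = 96.2065 deg

rho = 27.7489, theta = 43.5312 deg, phi = 96.2065 deg


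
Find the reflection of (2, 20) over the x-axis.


Reflection across x-axis: (x, y) -> (x, -y)
(2, 20) -> (2, -20)

(2, -20)


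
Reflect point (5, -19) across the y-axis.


Reflection across y-axis: (x, y) -> (-x, y)
(5, -19) -> (-5, -19)

(-5, -19)


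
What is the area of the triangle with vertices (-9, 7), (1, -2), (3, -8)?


Area = |x1(y2-y3) + x2(y3-y1) + x3(y1-y2)| / 2
= |-9*(-2--8) + 1*(-8-7) + 3*(7--2)| / 2
= 21

21


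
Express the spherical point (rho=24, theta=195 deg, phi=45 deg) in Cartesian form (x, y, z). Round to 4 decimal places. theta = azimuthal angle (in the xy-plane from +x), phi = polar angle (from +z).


x = 24 * sin(45) * cos(195) = -16.3923
y = 24 * sin(45) * sin(195) = -4.3923
z = 24 * cos(45) = 16.9706

(-16.3923, -4.3923, 16.9706)


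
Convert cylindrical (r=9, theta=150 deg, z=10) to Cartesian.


x = 9 * cos(150) = -7.7942
y = 9 * sin(150) = 4.5
z = 10

(-7.7942, 4.5, 10)


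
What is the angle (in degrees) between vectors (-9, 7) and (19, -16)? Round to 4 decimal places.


dot = -9*19 + 7*-16 = -283
|u| = 11.4018, |v| = 24.8395
cos(angle) = -0.9992
angle = 177.7741 degrees

177.7741 degrees


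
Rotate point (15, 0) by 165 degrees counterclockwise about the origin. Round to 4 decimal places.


x' = 15*cos(165) - 0*sin(165) = -14.4889
y' = 15*sin(165) + 0*cos(165) = 3.8823

(-14.4889, 3.8823)


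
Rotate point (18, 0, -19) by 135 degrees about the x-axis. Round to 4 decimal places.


x' = 18
y' = 0*cos(135) - -19*sin(135) = 13.435
z' = 0*sin(135) + -19*cos(135) = 13.435

(18, 13.435, 13.435)


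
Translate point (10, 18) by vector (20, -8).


Translation: (x+dx, y+dy) = (10+20, 18+-8) = (30, 10)

(30, 10)


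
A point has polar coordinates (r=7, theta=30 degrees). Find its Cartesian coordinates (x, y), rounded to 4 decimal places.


x = 7 * cos(30) = 6.0622
y = 7 * sin(30) = 3.5

(6.0622, 3.5)


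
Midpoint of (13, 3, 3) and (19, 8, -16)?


Midpoint = ((13+19)/2, (3+8)/2, (3+-16)/2) = (16, 5.5, -6.5)

(16, 5.5, -6.5)


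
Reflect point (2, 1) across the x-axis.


Reflection across x-axis: (x, y) -> (x, -y)
(2, 1) -> (2, -1)

(2, -1)


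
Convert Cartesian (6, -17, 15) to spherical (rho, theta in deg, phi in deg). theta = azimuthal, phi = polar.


rho = sqrt(6^2 + (-17)^2 + 15^2) = 23.4521
theta = atan2(-17, 6) = 289.44 deg
phi = acos(15/23.4521) = 50.2378 deg

rho = 23.4521, theta = 289.44 deg, phi = 50.2378 deg


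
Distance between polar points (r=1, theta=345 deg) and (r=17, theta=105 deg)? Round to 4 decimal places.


d = sqrt(r1^2 + r2^2 - 2*r1*r2*cos(t2-t1))
d = sqrt(1^2 + 17^2 - 2*1*17*cos(105-345)) = 17.5214

17.5214


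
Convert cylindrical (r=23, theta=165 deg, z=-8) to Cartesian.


x = 23 * cos(165) = -22.2163
y = 23 * sin(165) = 5.9528
z = -8

(-22.2163, 5.9528, -8)


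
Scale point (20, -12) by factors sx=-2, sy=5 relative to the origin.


Scaling: (x*sx, y*sy) = (20*-2, -12*5) = (-40, -60)

(-40, -60)


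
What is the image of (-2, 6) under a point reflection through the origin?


Reflection through origin: (x, y) -> (-x, -y)
(-2, 6) -> (2, -6)

(2, -6)


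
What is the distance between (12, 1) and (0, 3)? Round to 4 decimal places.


d = sqrt((0-12)^2 + (3-1)^2) = 12.1655

12.1655


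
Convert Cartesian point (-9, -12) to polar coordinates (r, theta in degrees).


r = sqrt((-9)^2 + (-12)^2) = 15
theta = atan2(-12, -9) = 233.1301 degrees

r = 15, theta = 233.1301 degrees


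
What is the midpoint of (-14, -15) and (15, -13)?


Midpoint = ((-14+15)/2, (-15+-13)/2) = (0.5, -14)

(0.5, -14)


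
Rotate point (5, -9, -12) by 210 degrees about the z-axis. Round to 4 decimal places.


x' = 5*cos(210) - -9*sin(210) = -8.8301
y' = 5*sin(210) + -9*cos(210) = 5.2942
z' = -12

(-8.8301, 5.2942, -12)


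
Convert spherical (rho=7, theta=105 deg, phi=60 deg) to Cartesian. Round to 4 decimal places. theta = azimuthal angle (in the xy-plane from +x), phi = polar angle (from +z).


x = 7 * sin(60) * cos(105) = -1.569
y = 7 * sin(60) * sin(105) = 5.8556
z = 7 * cos(60) = 3.5

(-1.569, 5.8556, 3.5)


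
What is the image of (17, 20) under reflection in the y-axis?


Reflection across y-axis: (x, y) -> (-x, y)
(17, 20) -> (-17, 20)

(-17, 20)


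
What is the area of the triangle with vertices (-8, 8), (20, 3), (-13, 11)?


Area = |x1(y2-y3) + x2(y3-y1) + x3(y1-y2)| / 2
= |-8*(3-11) + 20*(11-8) + -13*(8-3)| / 2
= 29.5

29.5


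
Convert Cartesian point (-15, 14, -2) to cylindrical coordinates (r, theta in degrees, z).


r = sqrt((-15)^2 + 14^2) = 20.5183
theta = atan2(14, -15) = 136.9749 deg
z = -2

r = 20.5183, theta = 136.9749 deg, z = -2


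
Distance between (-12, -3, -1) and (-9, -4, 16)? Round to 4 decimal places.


d = sqrt((-9--12)^2 + (-4--3)^2 + (16--1)^2) = 17.2916

17.2916


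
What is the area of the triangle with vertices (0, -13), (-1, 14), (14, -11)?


Area = |x1(y2-y3) + x2(y3-y1) + x3(y1-y2)| / 2
= |0*(14--11) + -1*(-11--13) + 14*(-13-14)| / 2
= 190

190


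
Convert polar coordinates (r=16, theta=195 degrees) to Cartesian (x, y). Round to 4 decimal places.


x = 16 * cos(195) = -15.4548
y = 16 * sin(195) = -4.1411

(-15.4548, -4.1411)


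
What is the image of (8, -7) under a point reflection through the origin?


Reflection through origin: (x, y) -> (-x, -y)
(8, -7) -> (-8, 7)

(-8, 7)


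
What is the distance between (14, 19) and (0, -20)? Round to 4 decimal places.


d = sqrt((0-14)^2 + (-20-19)^2) = 41.4367

41.4367


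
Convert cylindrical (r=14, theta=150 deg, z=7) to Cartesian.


x = 14 * cos(150) = -12.1244
y = 14 * sin(150) = 7
z = 7

(-12.1244, 7, 7)


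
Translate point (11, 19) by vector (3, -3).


Translation: (x+dx, y+dy) = (11+3, 19+-3) = (14, 16)

(14, 16)


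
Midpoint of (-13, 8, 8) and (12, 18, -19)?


Midpoint = ((-13+12)/2, (8+18)/2, (8+-19)/2) = (-0.5, 13, -5.5)

(-0.5, 13, -5.5)


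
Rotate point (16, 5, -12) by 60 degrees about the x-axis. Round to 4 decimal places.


x' = 16
y' = 5*cos(60) - -12*sin(60) = 12.8923
z' = 5*sin(60) + -12*cos(60) = -1.6699

(16, 12.8923, -1.6699)


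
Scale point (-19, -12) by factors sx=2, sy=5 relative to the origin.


Scaling: (x*sx, y*sy) = (-19*2, -12*5) = (-38, -60)

(-38, -60)


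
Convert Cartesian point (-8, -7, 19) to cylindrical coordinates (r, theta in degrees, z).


r = sqrt((-8)^2 + (-7)^2) = 10.6301
theta = atan2(-7, -8) = 221.1859 deg
z = 19

r = 10.6301, theta = 221.1859 deg, z = 19


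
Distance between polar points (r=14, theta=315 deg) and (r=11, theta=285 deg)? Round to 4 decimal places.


d = sqrt(r1^2 + r2^2 - 2*r1*r2*cos(t2-t1))
d = sqrt(14^2 + 11^2 - 2*14*11*cos(285-315)) = 7.0897

7.0897


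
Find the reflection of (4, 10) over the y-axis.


Reflection across y-axis: (x, y) -> (-x, y)
(4, 10) -> (-4, 10)

(-4, 10)


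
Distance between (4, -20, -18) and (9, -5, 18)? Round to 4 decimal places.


d = sqrt((9-4)^2 + (-5--20)^2 + (18--18)^2) = 39.3192

39.3192


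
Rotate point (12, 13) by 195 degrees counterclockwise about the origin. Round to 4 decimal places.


x' = 12*cos(195) - 13*sin(195) = -8.2265
y' = 12*sin(195) + 13*cos(195) = -15.6629

(-8.2265, -15.6629)


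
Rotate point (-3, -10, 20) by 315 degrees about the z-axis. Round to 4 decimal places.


x' = -3*cos(315) - -10*sin(315) = -9.1924
y' = -3*sin(315) + -10*cos(315) = -4.9497
z' = 20

(-9.1924, -4.9497, 20)


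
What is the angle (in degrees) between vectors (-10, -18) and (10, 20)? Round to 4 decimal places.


dot = -10*10 + -18*20 = -460
|u| = 20.5913, |v| = 22.3607
cos(angle) = -0.9991
angle = 177.5104 degrees

177.5104 degrees


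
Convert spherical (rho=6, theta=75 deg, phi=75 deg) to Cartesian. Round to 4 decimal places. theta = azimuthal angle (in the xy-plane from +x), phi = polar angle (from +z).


x = 6 * sin(75) * cos(75) = 1.5
y = 6 * sin(75) * sin(75) = 5.5981
z = 6 * cos(75) = 1.5529

(1.5, 5.5981, 1.5529)


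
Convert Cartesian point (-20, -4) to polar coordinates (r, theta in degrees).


r = sqrt((-20)^2 + (-4)^2) = 20.3961
theta = atan2(-4, -20) = 191.3099 degrees

r = 20.3961, theta = 191.3099 degrees


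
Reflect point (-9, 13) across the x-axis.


Reflection across x-axis: (x, y) -> (x, -y)
(-9, 13) -> (-9, -13)

(-9, -13)


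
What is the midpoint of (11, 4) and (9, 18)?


Midpoint = ((11+9)/2, (4+18)/2) = (10, 11)

(10, 11)


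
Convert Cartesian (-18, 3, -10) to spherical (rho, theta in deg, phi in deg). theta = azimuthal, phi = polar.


rho = sqrt((-18)^2 + 3^2 + (-10)^2) = 20.8087
theta = atan2(3, -18) = 170.5377 deg
phi = acos(-10/20.8087) = 118.7226 deg

rho = 20.8087, theta = 170.5377 deg, phi = 118.7226 deg


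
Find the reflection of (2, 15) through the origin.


Reflection through origin: (x, y) -> (-x, -y)
(2, 15) -> (-2, -15)

(-2, -15)


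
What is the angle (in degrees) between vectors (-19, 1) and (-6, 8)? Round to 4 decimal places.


dot = -19*-6 + 1*8 = 122
|u| = 19.0263, |v| = 10
cos(angle) = 0.6412
angle = 50.1173 degrees

50.1173 degrees


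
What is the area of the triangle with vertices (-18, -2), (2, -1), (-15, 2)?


Area = |x1(y2-y3) + x2(y3-y1) + x3(y1-y2)| / 2
= |-18*(-1-2) + 2*(2--2) + -15*(-2--1)| / 2
= 38.5

38.5


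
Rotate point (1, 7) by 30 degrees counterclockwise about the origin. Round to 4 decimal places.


x' = 1*cos(30) - 7*sin(30) = -2.634
y' = 1*sin(30) + 7*cos(30) = 6.5622

(-2.634, 6.5622)


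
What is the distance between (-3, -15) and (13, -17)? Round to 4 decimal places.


d = sqrt((13--3)^2 + (-17--15)^2) = 16.1245

16.1245


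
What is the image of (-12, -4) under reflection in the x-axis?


Reflection across x-axis: (x, y) -> (x, -y)
(-12, -4) -> (-12, 4)

(-12, 4)


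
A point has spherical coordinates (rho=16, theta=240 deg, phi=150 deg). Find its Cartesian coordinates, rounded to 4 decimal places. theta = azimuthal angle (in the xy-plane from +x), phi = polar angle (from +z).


x = 16 * sin(150) * cos(240) = -4
y = 16 * sin(150) * sin(240) = -6.9282
z = 16 * cos(150) = -13.8564

(-4, -6.9282, -13.8564)


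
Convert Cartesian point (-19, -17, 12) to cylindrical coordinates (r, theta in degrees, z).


r = sqrt((-19)^2 + (-17)^2) = 25.4951
theta = atan2(-17, -19) = 221.8202 deg
z = 12

r = 25.4951, theta = 221.8202 deg, z = 12


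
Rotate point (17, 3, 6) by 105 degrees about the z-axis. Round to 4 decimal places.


x' = 17*cos(105) - 3*sin(105) = -7.2977
y' = 17*sin(105) + 3*cos(105) = 15.6443
z' = 6

(-7.2977, 15.6443, 6)


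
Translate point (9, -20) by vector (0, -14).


Translation: (x+dx, y+dy) = (9+0, -20+-14) = (9, -34)

(9, -34)


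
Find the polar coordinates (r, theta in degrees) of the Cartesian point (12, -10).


r = sqrt(12^2 + (-10)^2) = 15.6205
theta = atan2(-10, 12) = 320.1944 degrees

r = 15.6205, theta = 320.1944 degrees


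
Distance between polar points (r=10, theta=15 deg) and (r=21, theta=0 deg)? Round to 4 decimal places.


d = sqrt(r1^2 + r2^2 - 2*r1*r2*cos(t2-t1))
d = sqrt(10^2 + 21^2 - 2*10*21*cos(0-15)) = 11.6323

11.6323


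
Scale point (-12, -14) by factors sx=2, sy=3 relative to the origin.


Scaling: (x*sx, y*sy) = (-12*2, -14*3) = (-24, -42)

(-24, -42)


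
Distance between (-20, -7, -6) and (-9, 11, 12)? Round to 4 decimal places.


d = sqrt((-9--20)^2 + (11--7)^2 + (12--6)^2) = 27.7308

27.7308


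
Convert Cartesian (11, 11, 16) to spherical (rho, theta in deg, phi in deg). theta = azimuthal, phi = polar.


rho = sqrt(11^2 + 11^2 + 16^2) = 22.3159
theta = atan2(11, 11) = 45 deg
phi = acos(16/22.3159) = 44.1945 deg

rho = 22.3159, theta = 45 deg, phi = 44.1945 deg


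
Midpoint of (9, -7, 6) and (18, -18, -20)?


Midpoint = ((9+18)/2, (-7+-18)/2, (6+-20)/2) = (13.5, -12.5, -7)

(13.5, -12.5, -7)


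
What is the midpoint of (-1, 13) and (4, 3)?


Midpoint = ((-1+4)/2, (13+3)/2) = (1.5, 8)

(1.5, 8)


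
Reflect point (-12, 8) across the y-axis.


Reflection across y-axis: (x, y) -> (-x, y)
(-12, 8) -> (12, 8)

(12, 8)


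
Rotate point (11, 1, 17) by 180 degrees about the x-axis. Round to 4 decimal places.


x' = 11
y' = 1*cos(180) - 17*sin(180) = -1
z' = 1*sin(180) + 17*cos(180) = -17

(11, -1, -17)


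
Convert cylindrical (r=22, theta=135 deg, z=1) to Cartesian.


x = 22 * cos(135) = -15.5563
y = 22 * sin(135) = 15.5563
z = 1

(-15.5563, 15.5563, 1)


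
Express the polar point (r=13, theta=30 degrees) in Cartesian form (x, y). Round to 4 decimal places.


x = 13 * cos(30) = 11.2583
y = 13 * sin(30) = 6.5

(11.2583, 6.5)


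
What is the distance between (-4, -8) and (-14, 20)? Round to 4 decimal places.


d = sqrt((-14--4)^2 + (20--8)^2) = 29.7321

29.7321


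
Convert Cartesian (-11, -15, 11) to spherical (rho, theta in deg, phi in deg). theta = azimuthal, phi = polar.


rho = sqrt((-11)^2 + (-15)^2 + 11^2) = 21.6102
theta = atan2(-15, -11) = 233.7462 deg
phi = acos(11/21.6102) = 59.4015 deg

rho = 21.6102, theta = 233.7462 deg, phi = 59.4015 deg


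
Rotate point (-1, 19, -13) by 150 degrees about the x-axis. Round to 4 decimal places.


x' = -1
y' = 19*cos(150) - -13*sin(150) = -9.9545
z' = 19*sin(150) + -13*cos(150) = 20.7583

(-1, -9.9545, 20.7583)


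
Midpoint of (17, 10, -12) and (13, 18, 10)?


Midpoint = ((17+13)/2, (10+18)/2, (-12+10)/2) = (15, 14, -1)

(15, 14, -1)


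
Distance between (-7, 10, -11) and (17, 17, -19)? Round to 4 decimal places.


d = sqrt((17--7)^2 + (17-10)^2 + (-19--11)^2) = 26.2488

26.2488


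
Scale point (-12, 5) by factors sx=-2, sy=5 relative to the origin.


Scaling: (x*sx, y*sy) = (-12*-2, 5*5) = (24, 25)

(24, 25)


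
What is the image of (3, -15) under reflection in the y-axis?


Reflection across y-axis: (x, y) -> (-x, y)
(3, -15) -> (-3, -15)

(-3, -15)


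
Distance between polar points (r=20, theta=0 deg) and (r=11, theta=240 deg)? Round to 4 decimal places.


d = sqrt(r1^2 + r2^2 - 2*r1*r2*cos(t2-t1))
d = sqrt(20^2 + 11^2 - 2*20*11*cos(240-0)) = 27.2213

27.2213


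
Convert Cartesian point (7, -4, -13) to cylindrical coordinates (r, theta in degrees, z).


r = sqrt(7^2 + (-4)^2) = 8.0623
theta = atan2(-4, 7) = 330.2551 deg
z = -13

r = 8.0623, theta = 330.2551 deg, z = -13


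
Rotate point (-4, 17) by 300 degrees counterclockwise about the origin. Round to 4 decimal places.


x' = -4*cos(300) - 17*sin(300) = 12.7224
y' = -4*sin(300) + 17*cos(300) = 11.9641

(12.7224, 11.9641)


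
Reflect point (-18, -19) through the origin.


Reflection through origin: (x, y) -> (-x, -y)
(-18, -19) -> (18, 19)

(18, 19)


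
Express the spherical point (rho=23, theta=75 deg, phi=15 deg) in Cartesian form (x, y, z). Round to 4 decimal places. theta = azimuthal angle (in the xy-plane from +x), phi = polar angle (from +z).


x = 23 * sin(15) * cos(75) = 1.5407
y = 23 * sin(15) * sin(75) = 5.75
z = 23 * cos(15) = 22.2163

(1.5407, 5.75, 22.2163)


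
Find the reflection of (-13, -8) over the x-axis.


Reflection across x-axis: (x, y) -> (x, -y)
(-13, -8) -> (-13, 8)

(-13, 8)


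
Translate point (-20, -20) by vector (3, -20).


Translation: (x+dx, y+dy) = (-20+3, -20+-20) = (-17, -40)

(-17, -40)


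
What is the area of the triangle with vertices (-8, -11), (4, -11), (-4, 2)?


Area = |x1(y2-y3) + x2(y3-y1) + x3(y1-y2)| / 2
= |-8*(-11-2) + 4*(2--11) + -4*(-11--11)| / 2
= 78

78


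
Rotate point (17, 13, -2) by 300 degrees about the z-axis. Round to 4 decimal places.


x' = 17*cos(300) - 13*sin(300) = 19.7583
y' = 17*sin(300) + 13*cos(300) = -8.2224
z' = -2

(19.7583, -8.2224, -2)


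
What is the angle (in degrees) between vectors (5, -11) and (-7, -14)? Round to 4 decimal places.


dot = 5*-7 + -11*-14 = 119
|u| = 12.083, |v| = 15.6525
cos(angle) = 0.6292
angle = 51.009 degrees

51.009 degrees


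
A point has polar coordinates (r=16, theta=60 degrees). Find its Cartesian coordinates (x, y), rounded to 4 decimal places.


x = 16 * cos(60) = 8
y = 16 * sin(60) = 13.8564

(8, 13.8564)


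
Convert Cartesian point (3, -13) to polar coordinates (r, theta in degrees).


r = sqrt(3^2 + (-13)^2) = 13.3417
theta = atan2(-13, 3) = 282.9946 degrees

r = 13.3417, theta = 282.9946 degrees


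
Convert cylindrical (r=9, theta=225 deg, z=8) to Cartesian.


x = 9 * cos(225) = -6.364
y = 9 * sin(225) = -6.364
z = 8

(-6.364, -6.364, 8)


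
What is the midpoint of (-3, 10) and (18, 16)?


Midpoint = ((-3+18)/2, (10+16)/2) = (7.5, 13)

(7.5, 13)


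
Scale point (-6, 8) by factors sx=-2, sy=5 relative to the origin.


Scaling: (x*sx, y*sy) = (-6*-2, 8*5) = (12, 40)

(12, 40)


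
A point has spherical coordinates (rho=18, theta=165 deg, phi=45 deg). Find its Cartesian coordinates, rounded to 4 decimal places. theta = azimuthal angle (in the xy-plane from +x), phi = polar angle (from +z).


x = 18 * sin(45) * cos(165) = -12.2942
y = 18 * sin(45) * sin(165) = 3.2942
z = 18 * cos(45) = 12.7279

(-12.2942, 3.2942, 12.7279)


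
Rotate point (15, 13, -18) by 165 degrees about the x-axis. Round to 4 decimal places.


x' = 15
y' = 13*cos(165) - -18*sin(165) = -7.8983
z' = 13*sin(165) + -18*cos(165) = 20.7513

(15, -7.8983, 20.7513)


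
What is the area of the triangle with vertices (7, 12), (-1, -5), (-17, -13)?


Area = |x1(y2-y3) + x2(y3-y1) + x3(y1-y2)| / 2
= |7*(-5--13) + -1*(-13-12) + -17*(12--5)| / 2
= 104

104


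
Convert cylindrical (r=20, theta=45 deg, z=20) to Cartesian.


x = 20 * cos(45) = 14.1421
y = 20 * sin(45) = 14.1421
z = 20

(14.1421, 14.1421, 20)


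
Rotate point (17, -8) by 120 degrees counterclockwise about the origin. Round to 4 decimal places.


x' = 17*cos(120) - -8*sin(120) = -1.5718
y' = 17*sin(120) + -8*cos(120) = 18.7224

(-1.5718, 18.7224)


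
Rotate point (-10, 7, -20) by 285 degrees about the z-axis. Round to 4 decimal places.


x' = -10*cos(285) - 7*sin(285) = 4.1733
y' = -10*sin(285) + 7*cos(285) = 11.471
z' = -20

(4.1733, 11.471, -20)


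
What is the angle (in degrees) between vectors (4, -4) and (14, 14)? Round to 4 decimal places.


dot = 4*14 + -4*14 = 0
|u| = 5.6569, |v| = 19.799
cos(angle) = 0
angle = 90 degrees

90 degrees


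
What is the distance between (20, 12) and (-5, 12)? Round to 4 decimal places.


d = sqrt((-5-20)^2 + (12-12)^2) = 25

25


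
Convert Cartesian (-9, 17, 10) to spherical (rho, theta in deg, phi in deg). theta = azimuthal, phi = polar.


rho = sqrt((-9)^2 + 17^2 + 10^2) = 21.6795
theta = atan2(17, -9) = 117.8973 deg
phi = acos(10/21.6795) = 62.5312 deg

rho = 21.6795, theta = 117.8973 deg, phi = 62.5312 deg


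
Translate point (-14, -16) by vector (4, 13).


Translation: (x+dx, y+dy) = (-14+4, -16+13) = (-10, -3)

(-10, -3)


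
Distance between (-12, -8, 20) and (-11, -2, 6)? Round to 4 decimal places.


d = sqrt((-11--12)^2 + (-2--8)^2 + (6-20)^2) = 15.2643

15.2643


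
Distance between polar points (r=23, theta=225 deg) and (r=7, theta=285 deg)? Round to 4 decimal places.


d = sqrt(r1^2 + r2^2 - 2*r1*r2*cos(t2-t1))
d = sqrt(23^2 + 7^2 - 2*23*7*cos(285-225)) = 20.4206

20.4206


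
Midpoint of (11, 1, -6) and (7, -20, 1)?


Midpoint = ((11+7)/2, (1+-20)/2, (-6+1)/2) = (9, -9.5, -2.5)

(9, -9.5, -2.5)


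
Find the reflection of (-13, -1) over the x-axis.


Reflection across x-axis: (x, y) -> (x, -y)
(-13, -1) -> (-13, 1)

(-13, 1)


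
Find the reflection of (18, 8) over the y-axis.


Reflection across y-axis: (x, y) -> (-x, y)
(18, 8) -> (-18, 8)

(-18, 8)


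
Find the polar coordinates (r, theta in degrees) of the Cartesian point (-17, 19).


r = sqrt((-17)^2 + 19^2) = 25.4951
theta = atan2(19, -17) = 131.8202 degrees

r = 25.4951, theta = 131.8202 degrees


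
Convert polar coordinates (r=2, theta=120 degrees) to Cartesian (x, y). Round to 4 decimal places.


x = 2 * cos(120) = -1
y = 2 * sin(120) = 1.7321

(-1, 1.7321)


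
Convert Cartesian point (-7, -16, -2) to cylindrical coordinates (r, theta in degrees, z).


r = sqrt((-7)^2 + (-16)^2) = 17.4642
theta = atan2(-16, -7) = 246.3706 deg
z = -2

r = 17.4642, theta = 246.3706 deg, z = -2


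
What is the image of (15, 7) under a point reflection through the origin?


Reflection through origin: (x, y) -> (-x, -y)
(15, 7) -> (-15, -7)

(-15, -7)


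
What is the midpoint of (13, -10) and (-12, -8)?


Midpoint = ((13+-12)/2, (-10+-8)/2) = (0.5, -9)

(0.5, -9)


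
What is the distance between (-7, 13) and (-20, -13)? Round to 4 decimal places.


d = sqrt((-20--7)^2 + (-13-13)^2) = 29.0689

29.0689


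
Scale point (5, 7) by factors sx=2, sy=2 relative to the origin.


Scaling: (x*sx, y*sy) = (5*2, 7*2) = (10, 14)

(10, 14)


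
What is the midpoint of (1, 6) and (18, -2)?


Midpoint = ((1+18)/2, (6+-2)/2) = (9.5, 2)

(9.5, 2)


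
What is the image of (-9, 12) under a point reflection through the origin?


Reflection through origin: (x, y) -> (-x, -y)
(-9, 12) -> (9, -12)

(9, -12)


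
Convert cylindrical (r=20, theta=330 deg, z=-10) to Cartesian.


x = 20 * cos(330) = 17.3205
y = 20 * sin(330) = -10
z = -10

(17.3205, -10, -10)


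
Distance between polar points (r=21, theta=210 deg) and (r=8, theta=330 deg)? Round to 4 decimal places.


d = sqrt(r1^2 + r2^2 - 2*r1*r2*cos(t2-t1))
d = sqrt(21^2 + 8^2 - 2*21*8*cos(330-210)) = 25.9422

25.9422


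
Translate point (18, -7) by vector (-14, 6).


Translation: (x+dx, y+dy) = (18+-14, -7+6) = (4, -1)

(4, -1)


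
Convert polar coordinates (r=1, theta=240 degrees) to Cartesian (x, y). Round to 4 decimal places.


x = 1 * cos(240) = -0.5
y = 1 * sin(240) = -0.866

(-0.5, -0.866)


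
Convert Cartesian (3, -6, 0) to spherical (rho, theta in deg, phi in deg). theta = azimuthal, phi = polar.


rho = sqrt(3^2 + (-6)^2 + 0^2) = 6.7082
theta = atan2(-6, 3) = 296.5651 deg
phi = acos(0/6.7082) = 90 deg

rho = 6.7082, theta = 296.5651 deg, phi = 90 deg


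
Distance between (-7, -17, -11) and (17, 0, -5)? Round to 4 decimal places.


d = sqrt((17--7)^2 + (0--17)^2 + (-5--11)^2) = 30.0167

30.0167


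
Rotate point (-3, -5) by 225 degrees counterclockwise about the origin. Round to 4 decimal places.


x' = -3*cos(225) - -5*sin(225) = -1.4142
y' = -3*sin(225) + -5*cos(225) = 5.6569

(-1.4142, 5.6569)


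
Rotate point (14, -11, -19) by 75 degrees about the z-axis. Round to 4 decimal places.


x' = 14*cos(75) - -11*sin(75) = 14.2487
y' = 14*sin(75) + -11*cos(75) = 10.676
z' = -19

(14.2487, 10.676, -19)


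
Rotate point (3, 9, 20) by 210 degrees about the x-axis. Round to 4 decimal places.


x' = 3
y' = 9*cos(210) - 20*sin(210) = 2.2058
z' = 9*sin(210) + 20*cos(210) = -21.8205

(3, 2.2058, -21.8205)


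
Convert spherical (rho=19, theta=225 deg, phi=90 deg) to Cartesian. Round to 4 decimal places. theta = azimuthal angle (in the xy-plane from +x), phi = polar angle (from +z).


x = 19 * sin(90) * cos(225) = -13.435
y = 19 * sin(90) * sin(225) = -13.435
z = 19 * cos(90) = 0

(-13.435, -13.435, 0)


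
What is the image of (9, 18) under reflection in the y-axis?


Reflection across y-axis: (x, y) -> (-x, y)
(9, 18) -> (-9, 18)

(-9, 18)


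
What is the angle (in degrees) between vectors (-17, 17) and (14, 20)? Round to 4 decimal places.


dot = -17*14 + 17*20 = 102
|u| = 24.0416, |v| = 24.4131
cos(angle) = 0.1738
angle = 79.992 degrees

79.992 degrees


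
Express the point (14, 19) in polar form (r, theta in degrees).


r = sqrt(14^2 + 19^2) = 23.6008
theta = atan2(19, 14) = 53.6156 degrees

r = 23.6008, theta = 53.6156 degrees


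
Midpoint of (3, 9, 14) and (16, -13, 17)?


Midpoint = ((3+16)/2, (9+-13)/2, (14+17)/2) = (9.5, -2, 15.5)

(9.5, -2, 15.5)


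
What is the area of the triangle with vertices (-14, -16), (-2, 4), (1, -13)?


Area = |x1(y2-y3) + x2(y3-y1) + x3(y1-y2)| / 2
= |-14*(4--13) + -2*(-13--16) + 1*(-16-4)| / 2
= 132

132


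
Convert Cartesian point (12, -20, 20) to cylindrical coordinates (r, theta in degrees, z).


r = sqrt(12^2 + (-20)^2) = 23.3238
theta = atan2(-20, 12) = 300.9638 deg
z = 20

r = 23.3238, theta = 300.9638 deg, z = 20


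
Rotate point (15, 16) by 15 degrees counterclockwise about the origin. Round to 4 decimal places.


x' = 15*cos(15) - 16*sin(15) = 10.3478
y' = 15*sin(15) + 16*cos(15) = 19.3371

(10.3478, 19.3371)


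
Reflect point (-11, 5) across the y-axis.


Reflection across y-axis: (x, y) -> (-x, y)
(-11, 5) -> (11, 5)

(11, 5)


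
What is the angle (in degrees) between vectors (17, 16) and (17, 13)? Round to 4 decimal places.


dot = 17*17 + 16*13 = 497
|u| = 23.3452, |v| = 21.4009
cos(angle) = 0.9948
angle = 5.8589 degrees

5.8589 degrees


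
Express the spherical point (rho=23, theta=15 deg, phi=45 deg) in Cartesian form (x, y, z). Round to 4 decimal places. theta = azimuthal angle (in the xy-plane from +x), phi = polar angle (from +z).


x = 23 * sin(45) * cos(15) = 15.7093
y = 23 * sin(45) * sin(15) = 4.2093
z = 23 * cos(45) = 16.2635

(15.7093, 4.2093, 16.2635)


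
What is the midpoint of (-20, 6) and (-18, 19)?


Midpoint = ((-20+-18)/2, (6+19)/2) = (-19, 12.5)

(-19, 12.5)


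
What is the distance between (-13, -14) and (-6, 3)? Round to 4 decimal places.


d = sqrt((-6--13)^2 + (3--14)^2) = 18.3848

18.3848


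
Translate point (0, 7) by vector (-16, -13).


Translation: (x+dx, y+dy) = (0+-16, 7+-13) = (-16, -6)

(-16, -6)


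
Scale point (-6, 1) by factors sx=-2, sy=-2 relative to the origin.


Scaling: (x*sx, y*sy) = (-6*-2, 1*-2) = (12, -2)

(12, -2)


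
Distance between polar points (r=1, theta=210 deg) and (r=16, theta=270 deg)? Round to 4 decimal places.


d = sqrt(r1^2 + r2^2 - 2*r1*r2*cos(t2-t1))
d = sqrt(1^2 + 16^2 - 2*1*16*cos(270-210)) = 15.5242

15.5242


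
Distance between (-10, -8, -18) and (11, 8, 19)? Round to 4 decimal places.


d = sqrt((11--10)^2 + (8--8)^2 + (19--18)^2) = 45.4533

45.4533


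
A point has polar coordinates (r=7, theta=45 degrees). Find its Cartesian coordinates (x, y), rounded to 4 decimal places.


x = 7 * cos(45) = 4.9497
y = 7 * sin(45) = 4.9497

(4.9497, 4.9497)


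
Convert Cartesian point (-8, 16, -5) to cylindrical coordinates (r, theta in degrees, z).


r = sqrt((-8)^2 + 16^2) = 17.8885
theta = atan2(16, -8) = 116.5651 deg
z = -5

r = 17.8885, theta = 116.5651 deg, z = -5


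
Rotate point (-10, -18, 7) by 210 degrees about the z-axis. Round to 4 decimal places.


x' = -10*cos(210) - -18*sin(210) = -0.3397
y' = -10*sin(210) + -18*cos(210) = 20.5885
z' = 7

(-0.3397, 20.5885, 7)


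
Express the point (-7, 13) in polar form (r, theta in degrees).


r = sqrt((-7)^2 + 13^2) = 14.7648
theta = atan2(13, -7) = 118.3008 degrees

r = 14.7648, theta = 118.3008 degrees


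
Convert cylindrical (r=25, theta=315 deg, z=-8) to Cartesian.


x = 25 * cos(315) = 17.6777
y = 25 * sin(315) = -17.6777
z = -8

(17.6777, -17.6777, -8)


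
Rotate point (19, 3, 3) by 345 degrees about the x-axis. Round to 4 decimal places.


x' = 19
y' = 3*cos(345) - 3*sin(345) = 3.6742
z' = 3*sin(345) + 3*cos(345) = 2.1213

(19, 3.6742, 2.1213)


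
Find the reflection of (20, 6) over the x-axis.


Reflection across x-axis: (x, y) -> (x, -y)
(20, 6) -> (20, -6)

(20, -6)


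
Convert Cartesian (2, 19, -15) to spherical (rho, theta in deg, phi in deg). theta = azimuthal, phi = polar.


rho = sqrt(2^2 + 19^2 + (-15)^2) = 24.2899
theta = atan2(19, 2) = 83.991 deg
phi = acos(-15/24.2899) = 128.1367 deg

rho = 24.2899, theta = 83.991 deg, phi = 128.1367 deg


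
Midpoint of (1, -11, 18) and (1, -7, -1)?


Midpoint = ((1+1)/2, (-11+-7)/2, (18+-1)/2) = (1, -9, 8.5)

(1, -9, 8.5)


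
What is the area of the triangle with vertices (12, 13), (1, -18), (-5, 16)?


Area = |x1(y2-y3) + x2(y3-y1) + x3(y1-y2)| / 2
= |12*(-18-16) + 1*(16-13) + -5*(13--18)| / 2
= 280

280


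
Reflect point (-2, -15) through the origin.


Reflection through origin: (x, y) -> (-x, -y)
(-2, -15) -> (2, 15)

(2, 15)


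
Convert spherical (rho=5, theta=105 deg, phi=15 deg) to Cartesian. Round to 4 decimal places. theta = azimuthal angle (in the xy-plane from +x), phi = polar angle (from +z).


x = 5 * sin(15) * cos(105) = -0.3349
y = 5 * sin(15) * sin(105) = 1.25
z = 5 * cos(15) = 4.8296

(-0.3349, 1.25, 4.8296)


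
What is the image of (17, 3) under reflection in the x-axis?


Reflection across x-axis: (x, y) -> (x, -y)
(17, 3) -> (17, -3)

(17, -3)


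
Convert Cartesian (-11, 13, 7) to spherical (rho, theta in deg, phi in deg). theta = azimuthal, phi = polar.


rho = sqrt((-11)^2 + 13^2 + 7^2) = 18.412
theta = atan2(13, -11) = 130.2364 deg
phi = acos(7/18.412) = 67.6547 deg

rho = 18.412, theta = 130.2364 deg, phi = 67.6547 deg


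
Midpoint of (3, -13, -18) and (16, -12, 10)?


Midpoint = ((3+16)/2, (-13+-12)/2, (-18+10)/2) = (9.5, -12.5, -4)

(9.5, -12.5, -4)


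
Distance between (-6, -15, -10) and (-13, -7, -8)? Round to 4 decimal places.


d = sqrt((-13--6)^2 + (-7--15)^2 + (-8--10)^2) = 10.8167

10.8167


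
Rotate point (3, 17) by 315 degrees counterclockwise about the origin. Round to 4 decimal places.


x' = 3*cos(315) - 17*sin(315) = 14.1421
y' = 3*sin(315) + 17*cos(315) = 9.8995

(14.1421, 9.8995)


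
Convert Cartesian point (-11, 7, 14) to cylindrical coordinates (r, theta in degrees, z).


r = sqrt((-11)^2 + 7^2) = 13.0384
theta = atan2(7, -11) = 147.5288 deg
z = 14

r = 13.0384, theta = 147.5288 deg, z = 14


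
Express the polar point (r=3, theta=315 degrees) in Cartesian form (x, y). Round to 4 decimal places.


x = 3 * cos(315) = 2.1213
y = 3 * sin(315) = -2.1213

(2.1213, -2.1213)


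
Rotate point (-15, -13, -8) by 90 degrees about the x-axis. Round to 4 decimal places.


x' = -15
y' = -13*cos(90) - -8*sin(90) = 8
z' = -13*sin(90) + -8*cos(90) = -13

(-15, 8, -13)


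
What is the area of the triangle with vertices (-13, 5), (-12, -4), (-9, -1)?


Area = |x1(y2-y3) + x2(y3-y1) + x3(y1-y2)| / 2
= |-13*(-4--1) + -12*(-1-5) + -9*(5--4)| / 2
= 15

15


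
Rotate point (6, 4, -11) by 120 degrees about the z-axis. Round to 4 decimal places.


x' = 6*cos(120) - 4*sin(120) = -6.4641
y' = 6*sin(120) + 4*cos(120) = 3.1962
z' = -11

(-6.4641, 3.1962, -11)


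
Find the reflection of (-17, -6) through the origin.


Reflection through origin: (x, y) -> (-x, -y)
(-17, -6) -> (17, 6)

(17, 6)


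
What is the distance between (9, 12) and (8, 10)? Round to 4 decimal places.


d = sqrt((8-9)^2 + (10-12)^2) = 2.2361

2.2361


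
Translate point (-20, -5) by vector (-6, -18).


Translation: (x+dx, y+dy) = (-20+-6, -5+-18) = (-26, -23)

(-26, -23)


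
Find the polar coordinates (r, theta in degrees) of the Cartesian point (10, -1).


r = sqrt(10^2 + (-1)^2) = 10.0499
theta = atan2(-1, 10) = 354.2894 degrees

r = 10.0499, theta = 354.2894 degrees
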